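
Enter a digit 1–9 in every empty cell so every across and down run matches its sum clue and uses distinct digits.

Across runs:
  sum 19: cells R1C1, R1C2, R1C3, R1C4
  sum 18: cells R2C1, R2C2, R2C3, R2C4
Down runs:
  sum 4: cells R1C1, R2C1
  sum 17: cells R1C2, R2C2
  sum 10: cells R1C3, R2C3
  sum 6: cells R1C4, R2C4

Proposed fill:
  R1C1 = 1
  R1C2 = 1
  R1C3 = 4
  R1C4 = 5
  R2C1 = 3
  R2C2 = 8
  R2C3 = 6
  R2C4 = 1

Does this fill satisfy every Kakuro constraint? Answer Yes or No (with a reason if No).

No — the across run R1C1–R1C4 sums to 11, not 19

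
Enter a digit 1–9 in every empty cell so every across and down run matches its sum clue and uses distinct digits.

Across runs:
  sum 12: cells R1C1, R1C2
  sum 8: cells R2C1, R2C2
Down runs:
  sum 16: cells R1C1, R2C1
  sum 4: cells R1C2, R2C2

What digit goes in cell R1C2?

3

16 in 2 cells must be {7,9}; 4 in 2 cells must be {1,3}.
The 12 across and the 4 down share only 3, so R1C2 = 3.
The 8 across and the 16 down share only 7, so R2C1 = 7.
R2C2 = 8 − 7 = 1 completes the 8 across.
R1C1 = 12 − 3 = 9 completes the 12 across.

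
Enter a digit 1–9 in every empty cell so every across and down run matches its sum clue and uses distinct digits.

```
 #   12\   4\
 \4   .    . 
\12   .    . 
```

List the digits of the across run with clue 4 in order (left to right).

3 1

4 in 2 cells must be {1,3}.
The 4 across and the 12 down share only 3, so R1C1 = 3.
R1C2 = 4 − 3 = 1 completes the 4 across.
R2C1 = 12 − 3 = 9 completes the 12 down.
R2C2 = 12 − 9 = 3 completes the 12 across.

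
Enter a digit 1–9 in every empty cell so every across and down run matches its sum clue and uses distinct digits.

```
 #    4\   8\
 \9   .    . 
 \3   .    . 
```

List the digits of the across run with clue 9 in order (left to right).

3, 6

3 in 2 cells must be {1,2}; 4 in 2 cells must be {1,3}.
The 3 across and the 4 down share only 1, so R2C1 = 1.
R2C2 = 3 − 1 = 2 completes the 3 across.
R1C1 = 4 − 1 = 3 completes the 4 down.
R1C2 = 9 − 3 = 6 completes the 9 across.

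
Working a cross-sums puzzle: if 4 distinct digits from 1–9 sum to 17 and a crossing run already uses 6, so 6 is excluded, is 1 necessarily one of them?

No

Counterexample: {2,3,4,8} sums to 17 under that restriction without using 1.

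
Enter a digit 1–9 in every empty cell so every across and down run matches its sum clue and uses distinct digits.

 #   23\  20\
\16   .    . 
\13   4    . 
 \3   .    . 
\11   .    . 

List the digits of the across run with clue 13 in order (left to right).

16 in 2 cells must be {7,9}; 3 in 2 cells must be {1,2}.
R2C2 = 13 − 4 = 9 completes the 13 across.
Given what's placed, R3C1 must be 2 to fit the 3 across and 23 down.
R3C2 = 3 − 2 = 1 completes the 3 across.
Given what's placed, R1C1 must be 9 to fit the 16 across and 23 down.
R1C2 = 16 − 9 = 7 completes the 16 across.
R4C1 = 23 − 15 = 8 completes the 23 down.
R4C2 = 11 − 8 = 3 completes the 11 across.

4 9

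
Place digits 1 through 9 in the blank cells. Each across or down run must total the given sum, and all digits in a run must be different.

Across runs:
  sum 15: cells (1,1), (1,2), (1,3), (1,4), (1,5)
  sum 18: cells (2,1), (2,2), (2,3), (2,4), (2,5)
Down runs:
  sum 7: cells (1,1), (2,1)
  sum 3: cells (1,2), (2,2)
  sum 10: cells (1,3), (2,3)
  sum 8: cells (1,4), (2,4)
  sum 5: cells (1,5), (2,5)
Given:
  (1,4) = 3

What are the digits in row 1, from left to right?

5 2 4 3 1

15 in 5 cells must be {1,2,3,4,5}; 3 in 2 cells must be {1,2}.
(2,4) = 8 − 3 = 5 completes the 8 down.
No cell is forced outright now. (1,3) can only be 1 or 2 or 4 (the digits allowed by both its 15 across and its 10 down). If (1,3) = 1: that forces (1,2) = 2, (1,5) = 4, (2,2) = 1, after which (2,3) would have to be in {2,3,4,6,7} for the 18 across but in {9} for the 10 down — contradiction. If (1,3) = 2: that forces (1,2) = 1, (1,5) = 4, (2,2) = 2, after which (2,3) would have to be in {1,3,4,6,7} for the 18 across but in {8} for the 10 down — contradiction. So (1,3) = 4.
(2,3) = 10 − 4 = 6 completes the 10 down.
No cell is forced outright now. (1,2) can only be 1 or 2 (the digits allowed by both its 15 across and its 3 down). If (1,2) = 1: that forces (1,5) = 2, (2,2) = 2, after which (2,5) would have to be in {1,4} for the 18 across but in {3} for the 5 down — contradiction. So (1,2) = 2.
Given what's placed, (1,5) must be 1 to fit the 15 across and 5 down.
(2,2) = 3 − 2 = 1 completes the 3 down.
(2,5) = 5 − 1 = 4 completes the 5 down.
(1,1) = 15 − 10 = 5 completes the 15 across.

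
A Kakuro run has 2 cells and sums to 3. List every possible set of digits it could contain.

2 distinct digits from 1–9 sum between 3 and 17.
Only one set works: {1,2}.

{1,2}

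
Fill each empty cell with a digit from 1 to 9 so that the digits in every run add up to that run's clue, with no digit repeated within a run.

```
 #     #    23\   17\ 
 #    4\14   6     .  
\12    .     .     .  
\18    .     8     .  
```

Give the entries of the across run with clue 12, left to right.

1, 9, 2

4 in 2 cells must be {1,3}; 23 in 3 cells must be {6,8,9}.
R1C3 = 14 − 6 = 8 completes the 14 across.
R2C2 = 23 − 14 = 9 completes the 23 down.
Given what's placed, R2C3 must be 2 to fit the 12 across and 17 down.
R3C3 = 17 − 10 = 7 completes the 17 down.
R2C1 = 12 − 11 = 1 completes the 12 across.
R3C1 = 18 − 15 = 3 completes the 18 across.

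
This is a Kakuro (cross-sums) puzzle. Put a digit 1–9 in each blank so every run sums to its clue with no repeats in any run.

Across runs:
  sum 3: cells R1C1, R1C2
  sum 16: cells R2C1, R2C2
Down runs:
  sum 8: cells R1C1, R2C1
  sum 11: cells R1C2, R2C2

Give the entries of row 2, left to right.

3 in 2 cells must be {1,2}; 16 in 2 cells must be {7,9}.
The 3 across and the 11 down share only 2, so R1C2 = 2.
The 16 across and the 8 down share only 7, so R2C1 = 7.
R2C2 = 16 − 7 = 9 completes the 16 across.
R1C1 = 3 − 2 = 1 completes the 3 across.

7 9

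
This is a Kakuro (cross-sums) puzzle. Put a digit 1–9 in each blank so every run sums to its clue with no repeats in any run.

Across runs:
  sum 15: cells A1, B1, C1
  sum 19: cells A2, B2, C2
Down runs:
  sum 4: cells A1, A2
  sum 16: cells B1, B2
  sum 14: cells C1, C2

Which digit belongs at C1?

4 in 2 cells must be {1,3}; 16 in 2 cells must be {7,9}.
The 19 across and the 4 down share only 3, so A2 = 3.
Given what's placed, C2 must be 9 to fit the 19 across and 14 down.
A1 = 4 − 3 = 1 completes the 4 down.
B1 = 9: the only remaining digit allowed by both the 15 across and the 16 down.
C1 = 15 − 10 = 5 completes the 15 across.
B2 = 19 − 12 = 7 completes the 19 across.

5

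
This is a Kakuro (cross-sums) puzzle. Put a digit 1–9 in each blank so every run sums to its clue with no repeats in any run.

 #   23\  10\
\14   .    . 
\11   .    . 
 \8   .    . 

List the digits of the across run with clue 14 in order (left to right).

9 5

23 in 3 cells must be {6,8,9}.
The 8 across and the 23 down share only 6, so R3C1 = 6.
R3C2 = 8 − 6 = 2 completes the 8 across.
Given what's placed, R1C2 must be 5 to fit the 14 across and 10 down.
R2C2 = 10 − 7 = 3 completes the 10 down.
R1C1 = 14 − 5 = 9 completes the 14 across.
R2C1 = 11 − 3 = 8 completes the 11 across.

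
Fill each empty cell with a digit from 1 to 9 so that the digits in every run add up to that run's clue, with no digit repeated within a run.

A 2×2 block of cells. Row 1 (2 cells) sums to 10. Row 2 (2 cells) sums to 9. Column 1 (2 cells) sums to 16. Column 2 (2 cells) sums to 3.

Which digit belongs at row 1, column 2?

1

16 in 2 cells must be {7,9}; 3 in 2 cells must be {1,2}.
The 9 across and the 16 down share only 7, so (2,1) = 7.
(2,2) = 9 − 7 = 2 completes the 9 across.
(1,1) = 16 − 7 = 9 completes the 16 down.
(1,2) = 10 − 9 = 1 completes the 10 across.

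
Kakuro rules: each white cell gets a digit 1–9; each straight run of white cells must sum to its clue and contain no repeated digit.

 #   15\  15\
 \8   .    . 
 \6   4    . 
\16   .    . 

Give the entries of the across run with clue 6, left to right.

4 2

16 in 2 cells must be {7,9}.
R2C2 = 6 − 4 = 2 completes the 6 across.
Given what's placed, R3C1 must be 9 to fit the 16 across and 15 down.
R3C2 = 16 − 9 = 7 completes the 16 across.
R1C1 = 15 − 13 = 2 completes the 15 down.
R1C2 = 8 − 2 = 6 completes the 8 across.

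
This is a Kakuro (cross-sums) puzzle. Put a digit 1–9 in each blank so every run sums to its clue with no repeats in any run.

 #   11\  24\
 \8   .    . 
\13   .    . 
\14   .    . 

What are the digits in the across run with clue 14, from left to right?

6 8

24 in 3 cells must be {7,8,9}.
The 8 across and the 24 down share only 7, so R1C2 = 7.
R1C1 = 8 − 7 = 1 completes the 8 across.
Nothing is forced directly, so branch on R2C2, whose candidates are 8 or 9. If R2C2 = 8: then R2C1 would have to be in {5} for the 13 across but in {2,3,4,6,7,8} for the 11 down — contradiction. So R2C2 = 9.
R2C1 = 13 − 9 = 4 completes the 13 across.
R3C1 = 11 − 5 = 6 completes the 11 down.
R3C2 = 14 − 6 = 8 completes the 14 across.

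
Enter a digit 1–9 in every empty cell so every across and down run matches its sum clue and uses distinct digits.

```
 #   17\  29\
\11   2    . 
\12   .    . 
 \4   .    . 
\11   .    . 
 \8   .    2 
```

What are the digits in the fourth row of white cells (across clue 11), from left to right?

4 in 2 cells must be {1,3}.
R1C2 = 11 − 2 = 9 completes the 11 across.
R3C2 = 3: the only remaining digit allowed by both the 4 across and the 29 down.
R5C1 = 8 − 2 = 6 completes the 8 across.
R3C1 = 4 − 3 = 1 completes the 4 across.
No cell is forced outright now. R2C1 can only be 3 or 5 (the digits allowed by both its 12 across and its 17 down). If R2C1 = 3: then R2C2 would have to be in {9} for the 12 across but in {7,8} for the 29 down — contradiction. So R2C1 = 5.
R2C2 = 12 − 5 = 7 completes the 12 across.
R4C1 = 17 − 14 = 3 completes the 17 down.
R4C2 = 11 − 3 = 8 completes the 11 across.

3 8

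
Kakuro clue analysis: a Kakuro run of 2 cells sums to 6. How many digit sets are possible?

2 distinct digits from 1–9 sum between 3 and 17.
Enumerating: {1,5}, {2,4}.

2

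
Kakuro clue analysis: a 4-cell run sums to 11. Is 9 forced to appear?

No

The only way to make 11 from 4 distinct digits is {1,2,3,5}, which does not contain 9.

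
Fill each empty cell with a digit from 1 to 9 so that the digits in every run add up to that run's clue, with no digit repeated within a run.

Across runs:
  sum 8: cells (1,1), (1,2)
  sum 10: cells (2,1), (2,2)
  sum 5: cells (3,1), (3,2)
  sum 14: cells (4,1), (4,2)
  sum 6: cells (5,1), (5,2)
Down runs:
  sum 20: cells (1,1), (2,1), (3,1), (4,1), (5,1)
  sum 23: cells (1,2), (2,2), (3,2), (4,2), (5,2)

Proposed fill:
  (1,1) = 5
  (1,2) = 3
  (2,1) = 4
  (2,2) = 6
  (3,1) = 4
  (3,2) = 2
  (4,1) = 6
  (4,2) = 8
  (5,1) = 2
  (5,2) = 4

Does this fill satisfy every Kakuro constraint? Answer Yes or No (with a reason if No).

No — the down run (1,1)–(5,1) sums to 21, not 20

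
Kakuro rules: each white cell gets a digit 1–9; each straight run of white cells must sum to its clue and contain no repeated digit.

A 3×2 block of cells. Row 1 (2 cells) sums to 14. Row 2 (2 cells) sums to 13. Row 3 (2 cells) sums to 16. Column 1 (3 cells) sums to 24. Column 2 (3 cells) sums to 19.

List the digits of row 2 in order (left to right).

9 4

16 in 2 cells must be {7,9}; 24 in 3 cells must be {7,8,9}.
Nothing is forced directly, so branch on (1,1), whose candidates are 8 or 9. If (1,1) = 9: that forces (1,2) = 5, (3,1) = 7, after which (3,2) would have to be in {9} for the 16 across but in {6,8} for the 19 down — contradiction. So (1,1) = 8.
(1,2) = 14 − 8 = 6 completes the 14 across.
Given what's placed, (3,2) must be 9 to fit the 16 across and 19 down.
(2,2) = 19 − 15 = 4 completes the 19 down.
(3,1) = 16 − 9 = 7 completes the 16 across.
(2,1) = 13 − 4 = 9 completes the 13 across.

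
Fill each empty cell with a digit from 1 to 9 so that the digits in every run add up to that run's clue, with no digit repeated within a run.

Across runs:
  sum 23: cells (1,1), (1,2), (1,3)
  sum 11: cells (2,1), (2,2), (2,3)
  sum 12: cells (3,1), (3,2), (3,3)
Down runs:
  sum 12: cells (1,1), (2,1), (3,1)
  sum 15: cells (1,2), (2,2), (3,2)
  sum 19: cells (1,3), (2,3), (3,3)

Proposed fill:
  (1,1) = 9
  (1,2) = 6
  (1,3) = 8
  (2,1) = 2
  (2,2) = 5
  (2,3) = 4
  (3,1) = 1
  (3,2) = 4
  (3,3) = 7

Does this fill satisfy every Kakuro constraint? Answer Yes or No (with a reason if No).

Across: 9+6+8=23; 2+5+4=11; 1+4+7=12. Down: 9+2+1=12; 6+5+4=15; 8+4+7=19. No digit repeats within any run.

Yes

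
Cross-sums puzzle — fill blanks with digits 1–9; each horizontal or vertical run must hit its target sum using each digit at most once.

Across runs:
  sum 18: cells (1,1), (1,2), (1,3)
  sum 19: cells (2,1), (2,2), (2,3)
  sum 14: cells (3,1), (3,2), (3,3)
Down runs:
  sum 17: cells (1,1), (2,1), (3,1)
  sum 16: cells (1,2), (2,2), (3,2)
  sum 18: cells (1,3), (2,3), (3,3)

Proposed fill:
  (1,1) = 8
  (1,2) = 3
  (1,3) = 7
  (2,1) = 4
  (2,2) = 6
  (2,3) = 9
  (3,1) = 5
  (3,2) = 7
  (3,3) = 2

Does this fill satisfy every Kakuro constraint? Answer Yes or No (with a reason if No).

Yes

Across: 8+3+7=18; 4+6+9=19; 5+7+2=14. Down: 8+4+5=17; 3+6+7=16; 7+9+2=18. No digit repeats within any run.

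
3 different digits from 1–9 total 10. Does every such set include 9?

No

Counterexample: {1,2,7} sums to 10 without using 9.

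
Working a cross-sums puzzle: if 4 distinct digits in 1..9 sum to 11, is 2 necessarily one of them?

The only way to make 11 from 4 distinct digits is {1,2,3,5}, which contains 2.

Yes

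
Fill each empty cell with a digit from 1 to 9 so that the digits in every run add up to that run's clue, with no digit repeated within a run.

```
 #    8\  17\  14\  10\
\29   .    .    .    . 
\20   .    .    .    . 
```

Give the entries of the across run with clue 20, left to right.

1 8 9 2

29 in 4 cells must be {5,7,8,9}; 17 in 2 cells must be {8,9}.
Nothing is forced directly, so branch on R1C4, whose candidates are 7 or 8 or 9. If R1C4 = 7: that forces R1C1 = 5, R2C1 = 3, after which R2C4 would have to be in {1,2,4,5,6,7,8,9} for the 20 across but in {3} for the 10 down — contradiction. If R1C4 = 9: that forces R1C2 = 8, R1C3 = 5, R2C2 = 9, after which R2C3 would have to be in {1,2,3,4,5,6,7,8} for the 20 across but in {9} for the 14 down — contradiction. So R1C4 = 8.
Given what's placed, R1C2 must be 9 to fit the 29 across and 17 down.
R1C3 = 5: the only remaining digit allowed by both the 29 across and the 14 down.
R2C2 = 17 − 9 = 8 completes the 17 down.
R2C3 = 14 − 5 = 9 completes the 14 down.
R2C4 = 10 − 8 = 2 completes the 10 down.
R1C1 = 29 − 22 = 7 completes the 29 across.
R2C1 = 20 − 19 = 1 completes the 20 across.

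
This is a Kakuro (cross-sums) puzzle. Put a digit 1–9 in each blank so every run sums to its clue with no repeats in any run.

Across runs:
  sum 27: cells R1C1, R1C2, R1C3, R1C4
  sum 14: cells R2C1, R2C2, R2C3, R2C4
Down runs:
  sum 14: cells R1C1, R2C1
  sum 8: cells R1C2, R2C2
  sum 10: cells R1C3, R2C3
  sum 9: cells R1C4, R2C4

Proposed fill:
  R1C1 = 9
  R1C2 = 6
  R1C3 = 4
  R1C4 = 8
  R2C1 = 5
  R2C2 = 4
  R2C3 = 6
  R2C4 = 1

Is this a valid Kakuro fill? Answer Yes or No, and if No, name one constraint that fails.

No — the across run R2C1–R2C4 sums to 16, not 14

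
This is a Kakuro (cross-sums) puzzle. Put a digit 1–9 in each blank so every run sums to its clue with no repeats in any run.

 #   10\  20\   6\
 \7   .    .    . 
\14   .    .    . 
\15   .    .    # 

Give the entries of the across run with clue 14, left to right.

7 in 3 cells must be {1,2,4}.
Only 4 fits R1C2 under both its across sum 7 and down sum 20.
Nothing is forced directly, so branch on R3C1, whose candidates are 6 or 7. If R3C1 = 7: then R3C2 would have to be in {8} for the 15 across but in {7,9} for the 20 down — contradiction. So R3C1 = 6.
R1C1 = 1: the only remaining digit allowed by both the 7 across and the 10 down.
R1C3 = 7 − 5 = 2 completes the 7 across.
R2C1 = 10 − 7 = 3 completes the 10 down.
R2C3 = 6 − 2 = 4 completes the 6 down.
R3C2 = 15 − 6 = 9 completes the 15 across.
R2C2 = 14 − 7 = 7 completes the 14 across.

3 7 4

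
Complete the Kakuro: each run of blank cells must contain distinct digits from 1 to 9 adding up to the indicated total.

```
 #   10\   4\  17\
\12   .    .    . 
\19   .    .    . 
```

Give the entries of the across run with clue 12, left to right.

4 in 2 cells must be {1,3}; 17 in 2 cells must be {8,9}.
The 19 across and the 4 down share only 3, so R2C2 = 3.
Given what's placed, R2C3 must be 9 to fit the 19 across and 17 down.
R1C2 = 4 − 3 = 1 completes the 4 down.
R1C3 = 17 − 9 = 8 completes the 17 down.
R2C1 = 19 − 12 = 7 completes the 19 across.
R1C1 = 12 − 9 = 3 completes the 12 across.

3 1 8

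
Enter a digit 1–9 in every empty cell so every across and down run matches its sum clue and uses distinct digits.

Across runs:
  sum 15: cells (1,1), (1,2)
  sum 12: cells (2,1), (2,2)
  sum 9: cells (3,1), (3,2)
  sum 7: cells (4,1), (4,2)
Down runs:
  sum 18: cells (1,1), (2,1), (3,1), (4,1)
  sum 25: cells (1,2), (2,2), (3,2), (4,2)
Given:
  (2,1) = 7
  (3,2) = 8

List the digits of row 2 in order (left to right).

(2,2) = 12 − 7 = 5 completes the 12 across.
(3,1) = 9 − 8 = 1 completes the 9 across.
(4,2) = 3: the only remaining digit allowed by both the 7 across and the 25 down.
(1,2) = 25 − 16 = 9 completes the 25 down.
(4,1) = 7 − 3 = 4 completes the 7 across.
(1,1) = 15 − 9 = 6 completes the 15 across.

7 5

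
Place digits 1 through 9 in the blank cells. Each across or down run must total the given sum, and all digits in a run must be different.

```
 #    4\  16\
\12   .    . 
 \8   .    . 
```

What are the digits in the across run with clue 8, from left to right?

4 in 2 cells must be {1,3}; 16 in 2 cells must be {7,9}.
The 12 across and the 4 down share only 3, so R1C1 = 3.
R1C2 = 12 − 3 = 9 completes the 12 across.
R2C1 = 4 − 3 = 1 completes the 4 down.
R2C2 = 8 − 1 = 7 completes the 8 across.

1 7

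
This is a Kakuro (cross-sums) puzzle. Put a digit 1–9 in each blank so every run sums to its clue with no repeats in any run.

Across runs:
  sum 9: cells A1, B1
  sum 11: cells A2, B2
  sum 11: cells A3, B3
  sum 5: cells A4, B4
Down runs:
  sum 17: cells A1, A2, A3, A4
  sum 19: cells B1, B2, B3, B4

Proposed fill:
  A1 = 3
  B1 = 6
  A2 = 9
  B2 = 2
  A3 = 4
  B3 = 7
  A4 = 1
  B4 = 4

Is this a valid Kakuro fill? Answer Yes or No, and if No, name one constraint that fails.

Across: 3+6=9; 9+2=11; 4+7=11; 1+4=5. Down: 3+9+4+1=17; 6+2+7+4=19. No digit repeats within any run.

Yes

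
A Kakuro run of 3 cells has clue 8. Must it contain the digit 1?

Every partition of 8 into 3 distinct digits includes 1: {1,2,5}, {1,3,4}.

Yes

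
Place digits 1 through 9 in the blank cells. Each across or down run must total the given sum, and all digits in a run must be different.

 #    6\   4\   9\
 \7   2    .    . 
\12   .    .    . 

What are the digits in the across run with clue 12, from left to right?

4 3 5

7 in 3 cells must be {1,2,4}; 4 in 2 cells must be {1,3}.
Given what's placed, R1C2 must be 1 to fit the 7 across and 4 down.
R1C3 = 7 − 3 = 4 completes the 7 across.
R2C1 = 6 − 2 = 4 completes the 6 down.
R2C2 = 4 − 1 = 3 completes the 4 down.
R2C3 = 12 − 7 = 5 completes the 12 across.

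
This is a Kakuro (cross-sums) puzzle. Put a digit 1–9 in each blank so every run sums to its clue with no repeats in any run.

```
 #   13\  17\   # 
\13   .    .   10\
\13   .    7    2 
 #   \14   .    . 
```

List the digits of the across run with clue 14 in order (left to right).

6 8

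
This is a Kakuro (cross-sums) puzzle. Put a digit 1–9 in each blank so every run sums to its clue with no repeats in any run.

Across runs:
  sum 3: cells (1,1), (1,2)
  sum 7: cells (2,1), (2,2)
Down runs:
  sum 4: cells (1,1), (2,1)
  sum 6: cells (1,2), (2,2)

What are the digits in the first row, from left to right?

3 in 2 cells must be {1,2}; 4 in 2 cells must be {1,3}.
The 3 across and the 4 down share only 1, so (1,1) = 1.
(1,2) = 3 − 1 = 2 completes the 3 across.
(2,1) = 4 − 1 = 3 completes the 4 down.
(2,2) = 7 − 3 = 4 completes the 7 across.

1, 2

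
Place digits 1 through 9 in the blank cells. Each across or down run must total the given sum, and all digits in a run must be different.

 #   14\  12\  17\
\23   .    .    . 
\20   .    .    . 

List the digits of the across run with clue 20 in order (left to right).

23 in 3 cells must be {6,8,9}; 17 in 2 cells must be {8,9}.
Nothing is forced directly, so branch on R1C2, whose candidates are 8 or 9. If R1C2 = 8: that forces R1C3 = 9, R2C2 = 4, after which R2C3 would have to be in {7,9} for the 20 across but in {8} for the 17 down — contradiction. So R1C2 = 9.
Given what's placed, R1C3 must be 8 to fit the 23 across and 17 down.
R2C2 = 12 − 9 = 3 completes the 12 down.
R2C3 = 17 − 8 = 9 completes the 17 down.
R1C1 = 23 − 17 = 6 completes the 23 across.
R2C1 = 20 − 12 = 8 completes the 20 across.

8 3 9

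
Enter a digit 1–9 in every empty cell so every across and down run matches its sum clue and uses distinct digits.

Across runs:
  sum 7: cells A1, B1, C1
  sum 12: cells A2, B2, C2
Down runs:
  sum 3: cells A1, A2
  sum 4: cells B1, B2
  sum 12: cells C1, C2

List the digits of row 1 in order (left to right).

7 in 3 cells must be {1,2,4}; 3 in 2 cells must be {1,2}; 4 in 2 cells must be {1,3}.
The 7 across and the 4 down share only 1, so B1 = 1.
Given what's placed, C1 must be 4 to fit the 7 across and 12 down.
B2 = 4 − 1 = 3 completes the 4 down.
C2 = 12 − 4 = 8 completes the 12 down.
A1 = 7 − 5 = 2 completes the 7 across.
A2 = 12 − 11 = 1 completes the 12 across.

2, 1, 4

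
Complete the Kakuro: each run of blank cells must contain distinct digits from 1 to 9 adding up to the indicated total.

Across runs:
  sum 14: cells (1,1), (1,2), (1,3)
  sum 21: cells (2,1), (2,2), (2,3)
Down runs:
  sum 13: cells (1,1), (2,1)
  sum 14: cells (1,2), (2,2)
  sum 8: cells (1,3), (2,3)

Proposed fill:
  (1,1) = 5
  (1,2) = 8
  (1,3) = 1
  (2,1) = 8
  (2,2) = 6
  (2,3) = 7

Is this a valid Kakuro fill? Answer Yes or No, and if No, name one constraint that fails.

Across: 5+8+1=14; 8+6+7=21. Down: 5+8=13; 8+6=14; 1+7=8. No digit repeats within any run.

Yes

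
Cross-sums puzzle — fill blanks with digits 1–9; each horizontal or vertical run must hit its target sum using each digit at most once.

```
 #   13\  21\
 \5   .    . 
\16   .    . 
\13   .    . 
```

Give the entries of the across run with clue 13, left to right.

16 in 2 cells must be {7,9}.
The 5 across and the 21 down share only 4, so R1C2 = 4.
Given what's placed, R2C2 must be 9 to fit the 16 across and 21 down.
R3C2 = 21 − 13 = 8 completes the 21 down.
R1C1 = 5 − 4 = 1 completes the 5 across.
R2C1 = 16 − 9 = 7 completes the 16 across.
R3C1 = 13 − 8 = 5 completes the 13 across.

5 8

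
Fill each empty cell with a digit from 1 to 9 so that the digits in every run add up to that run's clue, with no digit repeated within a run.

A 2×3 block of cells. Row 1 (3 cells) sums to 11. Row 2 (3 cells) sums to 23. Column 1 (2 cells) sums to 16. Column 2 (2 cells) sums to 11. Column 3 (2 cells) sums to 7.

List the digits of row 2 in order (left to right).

9, 8, 6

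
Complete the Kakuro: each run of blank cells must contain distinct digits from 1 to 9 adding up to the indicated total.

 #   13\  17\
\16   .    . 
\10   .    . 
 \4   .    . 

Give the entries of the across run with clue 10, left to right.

16 in 2 cells must be {7,9}; 4 in 2 cells must be {1,3}.
Nothing is forced directly, so branch on R3C2, whose candidates are 1 or 3. If R3C2 = 3: that forces R1C2 = 9, after which R2C2 would have to be in {1,2,3,4,6,7,8,9} for the 10 across but in {5} for the 17 down — contradiction. So R3C2 = 1.
R3C1 = 4 − 1 = 3 completes the 4 across.
Given what's placed, R1C1 must be 9 to fit the 16 across and 13 down.
R1C2 = 16 − 9 = 7 completes the 16 across.
R2C1 = 13 − 12 = 1 completes the 13 down.
R2C2 = 10 − 1 = 9 completes the 10 across.

1 9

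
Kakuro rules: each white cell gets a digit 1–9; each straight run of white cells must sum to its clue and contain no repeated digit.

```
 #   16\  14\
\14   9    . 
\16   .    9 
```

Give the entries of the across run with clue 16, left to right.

7 9

16 in 2 cells must be {7,9}.
R1C2 = 14 − 9 = 5 completes the 14 across.
R2C1 = 16 − 9 = 7 completes the 16 across.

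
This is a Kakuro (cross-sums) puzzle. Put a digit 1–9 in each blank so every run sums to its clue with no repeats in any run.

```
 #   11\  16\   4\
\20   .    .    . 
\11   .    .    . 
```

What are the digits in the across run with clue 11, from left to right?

3, 7, 1

16 in 2 cells must be {7,9}; 4 in 2 cells must be {1,3}.
The 20 across and the 4 down share only 3, so R1C3 = 3.
The 11 across and the 16 down share only 7, so R2C2 = 7.
R2C3 = 4 − 3 = 1 completes the 4 down.
R1C2 = 16 − 7 = 9 completes the 16 down.
R2C1 = 11 − 8 = 3 completes the 11 across.
R1C1 = 20 − 12 = 8 completes the 20 across.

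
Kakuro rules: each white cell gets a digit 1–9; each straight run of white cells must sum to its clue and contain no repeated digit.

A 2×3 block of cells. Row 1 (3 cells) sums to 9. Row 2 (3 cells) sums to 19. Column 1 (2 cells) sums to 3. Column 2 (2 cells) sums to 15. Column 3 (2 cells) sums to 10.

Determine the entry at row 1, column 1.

3 in 2 cells must be {1,2}.
The 9 across and the 15 down share only 6, so (1,2) = 6.
The 19 across and the 3 down share only 2, so (2,1) = 2.
(2,2) = 15 − 6 = 9 completes the 15 down.
(2,3) = 19 − 11 = 8 completes the 19 across.
(1,1) = 3 − 2 = 1 completes the 3 down.
(1,3) = 9 − 7 = 2 completes the 9 across.

1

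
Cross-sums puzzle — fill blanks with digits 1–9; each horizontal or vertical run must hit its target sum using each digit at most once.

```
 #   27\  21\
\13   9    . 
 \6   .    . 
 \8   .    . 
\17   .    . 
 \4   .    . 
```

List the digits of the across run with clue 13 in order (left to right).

9, 4

17 in 2 cells must be {8,9}; 4 in 2 cells must be {1,3}.
R1C2 = 13 − 9 = 4 completes the 13 across.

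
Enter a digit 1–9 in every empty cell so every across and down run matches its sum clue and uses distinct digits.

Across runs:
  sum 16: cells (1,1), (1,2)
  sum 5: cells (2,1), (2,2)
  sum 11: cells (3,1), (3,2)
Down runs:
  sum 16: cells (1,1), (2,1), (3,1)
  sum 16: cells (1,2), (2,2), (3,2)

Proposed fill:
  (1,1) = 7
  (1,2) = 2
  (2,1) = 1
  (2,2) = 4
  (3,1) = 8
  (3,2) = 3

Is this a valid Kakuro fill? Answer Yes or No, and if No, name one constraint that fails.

No — the across run (1,1)–(1,2) sums to 9, not 16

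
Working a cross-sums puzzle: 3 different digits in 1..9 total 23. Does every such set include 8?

Yes

The only way to make 23 from 3 distinct digits is {6,8,9}, which contains 8.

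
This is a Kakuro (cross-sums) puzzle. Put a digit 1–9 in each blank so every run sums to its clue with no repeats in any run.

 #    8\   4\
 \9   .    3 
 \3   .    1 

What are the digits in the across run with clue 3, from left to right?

3 in 2 cells must be {1,2}; 4 in 2 cells must be {1,3}.
R1C1 = 9 − 3 = 6 completes the 9 across.
R2C1 = 3 − 1 = 2 completes the 3 across.

2, 1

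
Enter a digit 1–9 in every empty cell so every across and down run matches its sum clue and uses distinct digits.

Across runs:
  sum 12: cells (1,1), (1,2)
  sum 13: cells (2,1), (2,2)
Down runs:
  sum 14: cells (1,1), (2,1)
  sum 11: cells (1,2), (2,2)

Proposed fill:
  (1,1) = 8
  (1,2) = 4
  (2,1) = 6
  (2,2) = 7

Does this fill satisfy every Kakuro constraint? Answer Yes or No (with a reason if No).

Across: 8+4=12; 6+7=13. Down: 8+6=14; 4+7=11. No digit repeats within any run.

Yes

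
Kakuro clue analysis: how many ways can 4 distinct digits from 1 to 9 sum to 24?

4 distinct digits from 1–9 sum between 10 and 30.

8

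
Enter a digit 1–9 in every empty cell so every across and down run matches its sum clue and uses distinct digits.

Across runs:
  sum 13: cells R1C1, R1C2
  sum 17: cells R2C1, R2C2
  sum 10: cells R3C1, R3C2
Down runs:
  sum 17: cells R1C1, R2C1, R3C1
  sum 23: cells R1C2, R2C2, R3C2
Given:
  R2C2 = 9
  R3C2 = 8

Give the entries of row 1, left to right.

7, 6

17 in 2 cells must be {8,9}; 23 in 3 cells must be {6,8,9}.
R1C2 = 23 − 17 = 6 completes the 23 down.
R2C1 = 17 − 9 = 8 completes the 17 across.
R3C1 = 10 − 8 = 2 completes the 10 across.
R1C1 = 13 − 6 = 7 completes the 13 across.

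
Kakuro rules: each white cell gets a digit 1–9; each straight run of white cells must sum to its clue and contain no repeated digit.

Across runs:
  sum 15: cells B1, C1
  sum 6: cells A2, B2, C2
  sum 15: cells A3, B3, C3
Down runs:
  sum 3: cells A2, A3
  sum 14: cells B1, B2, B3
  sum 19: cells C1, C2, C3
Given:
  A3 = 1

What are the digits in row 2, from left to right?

2 1 3

6 in 3 cells must be {1,2,3}; 3 in 2 cells must be {1,2}.
A2 = 3 − 1 = 2 completes the 3 down.
C2 = 3: the only remaining digit allowed by both the 6 across and the 19 down.
C3 = 9: the only remaining digit allowed by both the 15 across and the 19 down.
C1 = 19 − 12 = 7 completes the 19 down.
B2 = 6 − 5 = 1 completes the 6 across.
B3 = 15 − 10 = 5 completes the 15 across.
B1 = 15 − 7 = 8 completes the 15 across.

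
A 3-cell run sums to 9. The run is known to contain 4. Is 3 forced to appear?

The only way to make 9 from 3 distinct digits under that restriction is {2,3,4}, which contains 3.

Yes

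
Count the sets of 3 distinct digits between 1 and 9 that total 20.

3 distinct digits from 1–9 sum between 6 and 24.
Enumerating: {3,8,9}, {4,7,9}, {5,6,9}, {5,7,8}.

4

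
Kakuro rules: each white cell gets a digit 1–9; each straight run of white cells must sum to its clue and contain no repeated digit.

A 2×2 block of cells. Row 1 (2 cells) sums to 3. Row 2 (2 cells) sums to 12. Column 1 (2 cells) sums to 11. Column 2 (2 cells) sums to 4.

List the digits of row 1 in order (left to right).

2, 1

3 in 2 cells must be {1,2}; 4 in 2 cells must be {1,3}.
The 3 across and the 11 down share only 2, so (1,1) = 2.
(1,2) = 3 − 2 = 1 completes the 3 across.
(2,1) = 11 − 2 = 9 completes the 11 down.
(2,2) = 12 − 9 = 3 completes the 12 across.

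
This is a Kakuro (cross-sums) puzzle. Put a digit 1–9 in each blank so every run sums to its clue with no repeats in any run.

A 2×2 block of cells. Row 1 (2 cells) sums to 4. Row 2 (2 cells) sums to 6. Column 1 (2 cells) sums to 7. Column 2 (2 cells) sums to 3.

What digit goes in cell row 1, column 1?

3

4 in 2 cells must be {1,3}; 3 in 2 cells must be {1,2}.
The 4 across and the 3 down share only 1, so (1,2) = 1.
(2,2) = 3 − 1 = 2 completes the 3 down.
(1,1) = 4 − 1 = 3 completes the 4 across.
(2,1) = 6 − 2 = 4 completes the 6 across.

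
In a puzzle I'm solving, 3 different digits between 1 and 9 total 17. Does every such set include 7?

No

Counterexample: {2,6,9} sums to 17 without using 7.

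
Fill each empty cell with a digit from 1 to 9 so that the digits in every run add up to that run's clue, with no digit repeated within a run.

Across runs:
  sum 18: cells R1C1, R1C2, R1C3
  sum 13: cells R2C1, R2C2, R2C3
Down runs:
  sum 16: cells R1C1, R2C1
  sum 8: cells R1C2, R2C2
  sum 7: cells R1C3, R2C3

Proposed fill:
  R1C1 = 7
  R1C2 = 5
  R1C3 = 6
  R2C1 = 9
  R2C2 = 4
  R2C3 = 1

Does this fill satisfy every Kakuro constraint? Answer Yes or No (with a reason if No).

No — the down run R1C2–R2C2 sums to 9, not 8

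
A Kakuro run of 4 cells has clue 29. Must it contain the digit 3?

The only way to make 29 from 4 distinct digits is {5,7,8,9}, which does not contain 3.

No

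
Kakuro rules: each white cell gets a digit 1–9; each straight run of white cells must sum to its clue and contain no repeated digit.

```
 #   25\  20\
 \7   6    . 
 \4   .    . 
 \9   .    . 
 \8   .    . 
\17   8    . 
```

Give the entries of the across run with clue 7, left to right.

6 1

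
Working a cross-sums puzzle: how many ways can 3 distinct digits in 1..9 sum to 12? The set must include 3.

3

3 distinct digits from 1–9 sum between 6 and 24.
Keeping only sets containing 3.
Enumerating: {1,3,8}, {2,3,7}, {3,4,5}.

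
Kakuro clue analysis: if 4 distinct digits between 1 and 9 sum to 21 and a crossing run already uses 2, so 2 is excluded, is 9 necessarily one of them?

No

Counterexample: {1,5,7,8} sums to 21 under that restriction without using 9.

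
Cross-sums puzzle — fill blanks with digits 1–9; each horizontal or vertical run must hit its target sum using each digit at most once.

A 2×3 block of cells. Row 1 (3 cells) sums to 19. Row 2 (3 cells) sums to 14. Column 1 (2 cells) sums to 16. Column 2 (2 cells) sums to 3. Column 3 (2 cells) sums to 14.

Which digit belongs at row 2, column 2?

1

16 in 2 cells must be {7,9}; 3 in 2 cells must be {1,2}.
The 19 across and the 3 down share only 2, so (1,2) = 2.
(2,2) = 3 − 2 = 1 completes the 3 down.
Given what's placed, (1,1) must be 9 to fit the 19 across and 16 down.
(1,3) = 19 − 11 = 8 completes the 19 across.
(2,1) = 16 − 9 = 7 completes the 16 down.
(2,3) = 14 − 8 = 6 completes the 14 across.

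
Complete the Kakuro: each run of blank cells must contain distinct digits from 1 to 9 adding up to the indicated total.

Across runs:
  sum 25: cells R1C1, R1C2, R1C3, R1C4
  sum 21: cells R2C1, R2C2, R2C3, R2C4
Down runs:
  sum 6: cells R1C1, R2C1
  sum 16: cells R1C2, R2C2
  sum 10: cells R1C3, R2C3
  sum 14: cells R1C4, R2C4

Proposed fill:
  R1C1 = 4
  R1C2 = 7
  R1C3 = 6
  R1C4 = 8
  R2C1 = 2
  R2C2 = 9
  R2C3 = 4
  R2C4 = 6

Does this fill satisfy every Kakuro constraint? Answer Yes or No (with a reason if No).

Yes

Across: 4+7+6+8=25; 2+9+4+6=21. Down: 4+2=6; 7+9=16; 6+4=10; 8+6=14. No digit repeats within any run.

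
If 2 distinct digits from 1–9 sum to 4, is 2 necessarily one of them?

No

The only way to make 4 from 2 distinct digits is {1,3}, which does not contain 2.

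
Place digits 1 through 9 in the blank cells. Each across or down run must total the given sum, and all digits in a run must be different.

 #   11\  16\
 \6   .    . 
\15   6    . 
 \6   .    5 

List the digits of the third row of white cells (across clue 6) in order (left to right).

1, 5

R2C2 = 15 − 6 = 9 completes the 15 across.
R3C1 = 6 − 5 = 1 completes the 6 across.
R1C1 = 11 − 7 = 4 completes the 11 down.
R1C2 = 6 − 4 = 2 completes the 6 across.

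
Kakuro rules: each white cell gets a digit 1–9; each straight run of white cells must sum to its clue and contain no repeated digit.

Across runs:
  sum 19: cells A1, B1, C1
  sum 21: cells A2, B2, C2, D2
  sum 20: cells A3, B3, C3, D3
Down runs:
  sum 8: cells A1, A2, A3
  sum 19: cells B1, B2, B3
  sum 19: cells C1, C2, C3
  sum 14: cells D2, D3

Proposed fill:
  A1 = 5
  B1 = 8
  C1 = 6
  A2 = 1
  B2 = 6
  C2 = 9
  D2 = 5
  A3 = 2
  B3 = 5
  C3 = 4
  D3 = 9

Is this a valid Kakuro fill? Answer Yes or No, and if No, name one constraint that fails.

Across: 5+8+6=19; 1+6+9+5=21; 2+5+4+9=20. Down: 5+1+2=8; 8+6+5=19; 6+9+4=19; 5+9=14. No digit repeats within any run.

Yes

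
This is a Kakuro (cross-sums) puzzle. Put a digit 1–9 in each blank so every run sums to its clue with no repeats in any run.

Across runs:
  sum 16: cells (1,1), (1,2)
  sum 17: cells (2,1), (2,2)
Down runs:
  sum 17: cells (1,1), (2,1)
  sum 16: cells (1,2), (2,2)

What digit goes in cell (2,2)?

16 in 2 cells must be {7,9}; 17 in 2 cells must be {8,9}.
The 16 across and the 17 down share only 9, so (1,1) = 9.
(1,2) = 16 − 9 = 7 completes the 16 across.
(2,1) = 17 − 9 = 8 completes the 17 down.
(2,2) = 17 − 8 = 9 completes the 17 across.

9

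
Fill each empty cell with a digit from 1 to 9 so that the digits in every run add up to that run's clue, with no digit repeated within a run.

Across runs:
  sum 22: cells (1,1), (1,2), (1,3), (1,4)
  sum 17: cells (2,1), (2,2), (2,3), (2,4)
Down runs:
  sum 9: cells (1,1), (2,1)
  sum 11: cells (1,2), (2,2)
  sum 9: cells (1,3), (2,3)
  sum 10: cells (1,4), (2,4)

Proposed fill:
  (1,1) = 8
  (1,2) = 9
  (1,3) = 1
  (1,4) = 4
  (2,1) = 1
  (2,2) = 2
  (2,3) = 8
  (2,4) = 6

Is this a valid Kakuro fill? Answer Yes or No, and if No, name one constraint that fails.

Yes

Across: 8+9+1+4=22; 1+2+8+6=17. Down: 8+1=9; 9+2=11; 1+8=9; 4+6=10. No digit repeats within any run.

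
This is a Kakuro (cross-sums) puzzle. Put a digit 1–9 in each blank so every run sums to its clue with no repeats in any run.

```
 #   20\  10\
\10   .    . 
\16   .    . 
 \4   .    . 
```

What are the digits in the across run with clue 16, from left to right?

9 7

16 in 2 cells must be {7,9}; 4 in 2 cells must be {1,3}.
The 16 across and the 10 down share only 7, so R2C2 = 7.
The 4 across and the 20 down share only 3, so R3C1 = 3.
R3C2 = 4 − 3 = 1 completes the 4 across.
R1C2 = 10 − 8 = 2 completes the 10 down.
R2C1 = 16 − 7 = 9 completes the 16 across.
R1C1 = 10 − 2 = 8 completes the 10 across.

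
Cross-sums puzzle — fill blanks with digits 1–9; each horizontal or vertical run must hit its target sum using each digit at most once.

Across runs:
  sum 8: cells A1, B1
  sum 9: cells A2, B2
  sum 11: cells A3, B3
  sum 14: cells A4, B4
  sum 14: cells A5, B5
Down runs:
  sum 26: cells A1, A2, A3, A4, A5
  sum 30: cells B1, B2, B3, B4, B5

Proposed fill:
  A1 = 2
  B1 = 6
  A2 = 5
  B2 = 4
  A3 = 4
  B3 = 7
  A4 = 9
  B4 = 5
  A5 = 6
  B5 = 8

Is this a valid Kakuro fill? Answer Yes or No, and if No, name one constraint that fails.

Yes

Across: 2+6=8; 5+4=9; 4+7=11; 9+5=14; 6+8=14. Down: 2+5+4+9+6=26; 6+4+7+5+8=30. No digit repeats within any run.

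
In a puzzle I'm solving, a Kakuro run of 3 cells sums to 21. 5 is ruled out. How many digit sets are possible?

2

3 distinct digits from 1–9 sum between 6 and 24.
Dropping sets that contain 5.
Enumerating: {4,8,9}, {6,7,8}.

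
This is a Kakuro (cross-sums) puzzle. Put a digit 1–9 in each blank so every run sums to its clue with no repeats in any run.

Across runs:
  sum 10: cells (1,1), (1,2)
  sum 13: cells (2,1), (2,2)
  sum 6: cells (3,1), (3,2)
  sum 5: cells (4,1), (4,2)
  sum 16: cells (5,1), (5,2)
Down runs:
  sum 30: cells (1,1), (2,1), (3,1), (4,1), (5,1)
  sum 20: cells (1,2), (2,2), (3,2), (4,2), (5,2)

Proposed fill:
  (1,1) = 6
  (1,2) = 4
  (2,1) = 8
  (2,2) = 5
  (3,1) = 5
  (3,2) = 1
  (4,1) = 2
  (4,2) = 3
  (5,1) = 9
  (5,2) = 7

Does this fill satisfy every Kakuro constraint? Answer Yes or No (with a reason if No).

Across: 6+4=10; 8+5=13; 5+1=6; 2+3=5; 9+7=16. Down: 6+8+5+2+9=30; 4+5+1+3+7=20. No digit repeats within any run.

Yes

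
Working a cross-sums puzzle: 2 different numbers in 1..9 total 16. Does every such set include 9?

The only way to make 16 from 2 distinct digits is {7,9}, which contains 9.

Yes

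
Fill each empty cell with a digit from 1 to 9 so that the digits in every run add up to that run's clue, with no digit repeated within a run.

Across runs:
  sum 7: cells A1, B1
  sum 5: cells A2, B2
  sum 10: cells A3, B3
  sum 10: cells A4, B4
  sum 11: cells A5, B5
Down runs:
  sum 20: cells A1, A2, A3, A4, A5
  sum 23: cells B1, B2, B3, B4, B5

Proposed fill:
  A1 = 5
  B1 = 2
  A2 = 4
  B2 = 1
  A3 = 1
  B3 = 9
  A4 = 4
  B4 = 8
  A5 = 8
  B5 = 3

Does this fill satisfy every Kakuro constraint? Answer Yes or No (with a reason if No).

No — the across run A4–B4 sums to 12, not 10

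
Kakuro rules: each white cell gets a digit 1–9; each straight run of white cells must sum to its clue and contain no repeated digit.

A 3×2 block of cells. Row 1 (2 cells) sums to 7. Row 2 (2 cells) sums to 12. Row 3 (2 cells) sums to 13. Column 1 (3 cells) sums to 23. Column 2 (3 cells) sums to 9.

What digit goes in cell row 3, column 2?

5

23 in 3 cells must be {6,8,9}.
The 7 across and the 23 down share only 6, so (1,1) = 6.
(1,2) = 7 − 6 = 1 completes the 7 across.
Nothing is forced directly, so branch on (2,1), whose candidates are 8 or 9. If (2,1) = 8: then (2,2) would have to be in {4} for the 12 across but in {2,3,5,6} for the 9 down — contradiction. So (2,1) = 9.
(2,2) = 12 − 9 = 3 completes the 12 across.
(3,1) = 23 − 15 = 8 completes the 23 down.
(3,2) = 13 − 8 = 5 completes the 13 across.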